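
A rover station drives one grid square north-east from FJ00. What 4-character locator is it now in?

Longitude square 0; +1 → 1.
Latitude square 0; +1 → 1.

FJ11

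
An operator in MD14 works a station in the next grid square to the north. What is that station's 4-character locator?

Latitude square 4; +1 → 5.
The longitude characters are unchanged.

MD15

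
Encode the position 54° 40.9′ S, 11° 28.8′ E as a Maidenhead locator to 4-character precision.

Add 180° to longitude and 90° to latitude: 191.48, 35.32.
Field (20°×10°, letters A–R): 191.48/20 → 9 → J, 35.32/10 → 3 → D; chars JD.
Square (2°×1°, digits 0–9): 11.48/2 → 5, 5.32/1 → 5; chars 55.

JD55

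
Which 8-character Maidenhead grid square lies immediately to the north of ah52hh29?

AH52hi20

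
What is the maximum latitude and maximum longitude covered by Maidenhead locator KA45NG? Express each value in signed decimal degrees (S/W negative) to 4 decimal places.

Field K=10, A=0: +10·20° lon, +0·10° lat → SW at lon 20°, lat -90°.
Square 4, 5: +4·2° lon, +5·1° lat → SW at lon 28°, lat -85°.
Subsquare n=13, g=6: +13·0.0833333° lon, +6·0.0416667° lat → SW at lon 29.0833°, lat -84.75°.
Cell spans 0.0833333° lon × 0.0416667° lat. NE corner is SW corner plus one full cell.
latitude -84.7083, longitude 29.1667.

-84.7083, 29.1667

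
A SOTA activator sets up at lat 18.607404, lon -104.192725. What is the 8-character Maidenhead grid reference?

Add 180° to longitude and 90° to latitude: 75.80728, 108.60740.
Field (20°×10°, letters A–R): 75.80728/20 → 3 → D, 108.60740/10 → 10 → K; chars DK.
Square (2°×1°, digits 0–9): 15.80728/2 → 7, 8.60740/1 → 8; chars 78.
Subsquare (5′×2.5′, letters a–x): 1.80728/0.0833333 → 21 → v, 0.60740/0.0416667 → 14 → o; chars vo.
Extended square (30″×15″, digits 0–9): 0.05728/0.00833333 → 6, 0.02407/0.00416667 → 5; chars 65.

DK78vo65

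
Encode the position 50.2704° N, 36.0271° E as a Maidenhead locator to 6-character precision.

Add 180° to longitude and 90° to latitude: 216.0271, 140.2704.
Field (20°×10°, letters A–R): lon ⌊216.0271/20⌋ = 10 → K; lat ⌊140.2704/10⌋ = 14 → O.
Square (2°×1°, digits 0–9): lon ⌊16.0271/2⌋ = 8; lat ⌊0.2704/1⌋ = 0.
Subsquare (5′×2.5′, letters a–x): lon ⌊0.0271/0.0833333⌋ = 0 → a; lat ⌊0.2704/0.0416667⌋ = 6 → g.

KO80ag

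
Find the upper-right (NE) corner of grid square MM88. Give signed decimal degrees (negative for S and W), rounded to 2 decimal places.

39.00, 78.00

Field M=12, M=12: +12·20° lon, +12·10° lat → SW at lon 60°, lat 30°.
Square 8, 8: +8·2° lon, +8·1° lat → SW at lon 76°, lat 38°.
Cell spans 2° lon × 1° lat. NE corner is SW corner plus one full cell.
latitude 39.00, longitude 78.00.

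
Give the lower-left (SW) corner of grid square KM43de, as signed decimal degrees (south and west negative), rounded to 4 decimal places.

Field K=10, M=12: +10·20° lon, +12·10° lat → SW at lon 20°, lat 30°.
Square 4, 3: +4·2° lon, +3·1° lat → SW at lon 28°, lat 33°.
Subsquare d=3, e=4: +3·0.0833333° lon, +4·0.0416667° lat → SW at lon 28.25°, lat 33.1667°.
latitude 33.1667, longitude 28.2500.

33.1667, 28.2500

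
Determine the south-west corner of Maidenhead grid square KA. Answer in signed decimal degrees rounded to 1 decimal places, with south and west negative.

-90.0, 20.0

Field K=10, A=0: +10·20° lon, +0·10° lat → SW at lon 20°, lat -90°.
latitude -90.0, longitude 20.0.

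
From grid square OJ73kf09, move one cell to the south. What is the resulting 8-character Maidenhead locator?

Latitude extended square 9; −1 → 8.
The longitude characters are unchanged.

OJ73kf08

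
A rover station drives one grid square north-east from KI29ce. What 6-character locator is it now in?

KI29df

Longitude subsquare c = 2; +1 → 3 = d.
Latitude subsquare e = 4; +1 → 5 = f.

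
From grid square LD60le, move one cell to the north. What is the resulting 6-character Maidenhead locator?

Latitude subsquare e = 4; +1 → 5 = f.
The longitude characters are unchanged.

LD60lf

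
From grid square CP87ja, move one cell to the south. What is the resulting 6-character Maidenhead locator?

CP86jx

Latitude subsquare a = 0; −1 → -1, wraps to 23 = x, carry into square.
Latitude square 7; −1 → 6.
The longitude characters are unchanged.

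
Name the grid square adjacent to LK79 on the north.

LL70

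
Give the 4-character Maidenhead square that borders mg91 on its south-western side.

MG80

Longitude square 9; −1 → 8.
Latitude square 1; −1 → 0.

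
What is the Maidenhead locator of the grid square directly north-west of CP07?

Longitude square 0; −1 → -1, wraps to 9, carry into field.
Longitude field C = 2; −1 → 1 = B.
Latitude square 7; +1 → 8.

BP98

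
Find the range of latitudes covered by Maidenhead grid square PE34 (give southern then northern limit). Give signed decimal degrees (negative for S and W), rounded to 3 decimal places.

Field P=15, E=4: +15·20° lon, +4·10° lat → SW at lon 120°, lat -50°.
Square 3, 4: +3·2° lon, +4·1° lat → SW at lon 126°, lat -46°.
Cell spans 2° lon × 1° lat.
south -46.000, north -45.000.

-46.000, -45.000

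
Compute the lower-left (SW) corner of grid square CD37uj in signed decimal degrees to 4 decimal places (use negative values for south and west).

-52.6250, -132.3333

Field C=2, D=3: +2·20° lon, +3·10° lat → SW at lon -140°, lat -60°.
Square 3, 7: +3·2° lon, +7·1° lat → SW at lon -134°, lat -53°.
Subsquare u=20, j=9: +20·0.0833333° lon, +9·0.0416667° lat → SW at lon -132.333°, lat -52.625°.
latitude -52.6250, longitude -132.3333.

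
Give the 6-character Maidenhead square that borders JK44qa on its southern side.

JK43qx

Latitude subsquare a = 0; −1 → -1, wraps to 23 = x, carry into square.
Latitude square 4; −1 → 3.
The longitude characters are unchanged.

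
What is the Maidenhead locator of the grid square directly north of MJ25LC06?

MJ25lc07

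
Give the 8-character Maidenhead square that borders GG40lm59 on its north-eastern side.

GG40ln60

Longitude extended square 5; +1 → 6.
Latitude extended square 9; +1 → 10, wraps to 0, carry into subsquare.
Latitude subsquare m = 12; +1 → 13 = n.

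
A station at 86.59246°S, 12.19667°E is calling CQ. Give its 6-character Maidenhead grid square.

Add 180° to longitude and 90° to latitude: 192.1967, 3.4075.
Field (20°×10°, letters A–R): lon ⌊192.1967/20⌋ = 9 → J; lat ⌊3.4075/10⌋ = 0 → A.
Square (2°×1°, digits 0–9): lon ⌊12.1967/2⌋ = 6; lat ⌊3.4075/1⌋ = 3.
Subsquare (5′×2.5′, letters a–x): lon ⌊0.1967/0.0833333⌋ = 2 → c; lat ⌊0.4075/0.0416667⌋ = 9 → j.

JA63cj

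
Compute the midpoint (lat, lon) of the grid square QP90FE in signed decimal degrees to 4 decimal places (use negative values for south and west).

60.1875, 158.4583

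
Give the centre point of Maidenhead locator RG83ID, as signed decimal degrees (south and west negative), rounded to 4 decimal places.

-26.8542, 176.7083

Field R=17, G=6: +17·20° lon, +6·10° lat → SW at lon 160°, lat -30°.
Square 8, 3: +8·2° lon, +3·1° lat → SW at lon 176°, lat -27°.
Subsquare i=8, d=3: +8·0.0833333° lon, +3·0.0416667° lat → SW at lon 176.667°, lat -26.875°.
Cell spans 0.0833333° lon × 0.0416667° lat. Centre is SW corner plus half of each.
latitude -26.8542, longitude 176.7083.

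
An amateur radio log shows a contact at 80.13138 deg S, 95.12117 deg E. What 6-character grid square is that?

Add 180° to longitude and 90° to latitude: 275.1212, 9.8686.
Field (20°×10°, letters A–R): 275.1212/20 → 13 → N, 9.8686/10 → 0 → A; chars NA.
Square (2°×1°, digits 0–9): 15.1212/2 → 7, 9.8686/1 → 9; chars 79.
Subsquare (5′×2.5′, letters a–x): 1.1212/0.0833333 → 13 → n, 0.8686/0.0416667 → 20 → u; chars nu.

NA79nu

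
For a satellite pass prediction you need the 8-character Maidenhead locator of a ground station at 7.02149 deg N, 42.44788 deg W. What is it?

Offset from 180°W / 90°S: lon 137.55212°, lat 97.02149°.
Field: lon ⌊137.55212/20⌋ = 6 → G; lat ⌊97.02149/10⌋ = 9 → J.
Square: lon ⌊17.55212/2⌋ = 8; lat ⌊7.02149/1⌋ = 7.
Subsquare: lon ⌊1.55212/0.0833333⌋ = 18 → s; lat ⌊0.02149/0.0416667⌋ = 0 → a.
Extended square: lon ⌊0.05212/0.00833333⌋ = 6; lat ⌊0.02149/0.00416667⌋ = 5.

GJ87sa65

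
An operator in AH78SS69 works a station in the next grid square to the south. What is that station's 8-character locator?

Latitude extended square 9; −1 → 8.
The longitude characters are unchanged.

AH78ss68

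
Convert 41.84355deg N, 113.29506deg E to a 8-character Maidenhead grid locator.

ON61pu52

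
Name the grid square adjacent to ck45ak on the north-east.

Longitude subsquare a = 0; +1 → 1 = b.
Latitude subsquare k = 10; +1 → 11 = l.

CK45bl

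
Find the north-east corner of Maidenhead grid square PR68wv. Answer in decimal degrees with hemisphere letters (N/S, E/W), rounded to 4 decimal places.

88.9167° N, 133.9167° E

Field P=15, R=17: +15·20° lon, +17·10° lat → SW at lon 120°, lat 80°.
Square 6, 8: +6·2° lon, +8·1° lat → SW at lon 132°, lat 88°.
Subsquare w=22, v=21: +22·0.0833333° lon, +21·0.0416667° lat → SW at lon 133.833°, lat 88.875°.
Cell spans 0.0833333° lon × 0.0416667° lat. NE corner is SW corner plus one full cell.
latitude 88.9167° N, longitude 133.9167° E.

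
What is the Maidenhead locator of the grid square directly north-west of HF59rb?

Longitude subsquare r = 17; −1 → 16 = q.
Latitude subsquare b = 1; +1 → 2 = c.

HF59qc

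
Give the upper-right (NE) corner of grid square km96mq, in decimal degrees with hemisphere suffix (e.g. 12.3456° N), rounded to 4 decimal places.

Field K=10, M=12: +10·20° lon, +12·10° lat → SW at lon 20°, lat 30°.
Square 9, 6: +9·2° lon, +6·1° lat → SW at lon 38°, lat 36°.
Subsquare m=12, q=16: +12·0.0833333° lon, +16·0.0416667° lat → SW at lon 39°, lat 36.6667°.
Cell spans 0.0833333° lon × 0.0416667° lat. NE corner is SW corner plus one full cell.
latitude 36.7083° N, longitude 39.0833° E.

36.7083° N, 39.0833° E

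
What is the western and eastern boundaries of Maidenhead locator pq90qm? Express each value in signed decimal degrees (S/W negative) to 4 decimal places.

139.3333, 139.4167

Field P=15, Q=16: +15·20° lon, +16·10° lat → SW at lon 120°, lat 70°.
Square 9, 0: +9·2° lon, +0·1° lat → SW at lon 138°, lat 70°.
Subsquare q=16, m=12: +16·0.0833333° lon, +12·0.0416667° lat → SW at lon 139.333°, lat 70.5°.
Cell spans 0.0833333° lon × 0.0416667° lat.
west 139.3333, east 139.4167.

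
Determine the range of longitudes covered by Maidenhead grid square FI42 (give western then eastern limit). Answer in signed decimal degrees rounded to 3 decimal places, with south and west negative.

-72.000, -70.000

Field F=5, I=8: +5·20° lon, +8·10° lat → SW at lon -80°, lat -10°.
Square 4, 2: +4·2° lon, +2·1° lat → SW at lon -72°, lat -8°.
Cell spans 2° lon × 1° lat.
west -72.000, east -70.000.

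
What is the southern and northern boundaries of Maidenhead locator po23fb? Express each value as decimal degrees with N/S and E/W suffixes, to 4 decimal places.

Field P=15, O=14: +15·20° lon, +14·10° lat → SW at lon 120°, lat 50°.
Square 2, 3: +2·2° lon, +3·1° lat → SW at lon 124°, lat 53°.
Subsquare f=5, b=1: +5·0.0833333° lon, +1·0.0416667° lat → SW at lon 124.417°, lat 53.0417°.
Cell spans 0.0833333° lon × 0.0416667° lat.
south 53.0417° N, north 53.0833° N.

53.0417° N, 53.0833° N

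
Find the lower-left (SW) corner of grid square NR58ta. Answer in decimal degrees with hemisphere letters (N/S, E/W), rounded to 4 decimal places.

88.0000° N, 91.5833° E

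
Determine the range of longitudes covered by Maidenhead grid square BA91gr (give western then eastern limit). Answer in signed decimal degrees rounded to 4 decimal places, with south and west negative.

-141.5000, -141.4167

Field B=1, A=0: +1·20° lon, +0·10° lat → SW at lon -160°, lat -90°.
Square 9, 1: +9·2° lon, +1·1° lat → SW at lon -142°, lat -89°.
Subsquare g=6, r=17: +6·0.0833333° lon, +17·0.0416667° lat → SW at lon -141.5°, lat -88.2917°.
Cell spans 0.0833333° lon × 0.0416667° lat.
west -141.5000, east -141.4167.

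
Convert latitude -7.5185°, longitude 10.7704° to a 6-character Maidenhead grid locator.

JI52jl

Add 180° to longitude and 90° to latitude: 190.7704, 82.4815.
Field (20°×10°, letters A–R): lon ⌊190.7704/20⌋ = 9 → J; lat ⌊82.4815/10⌋ = 8 → I.
Square (2°×1°, digits 0–9): lon ⌊10.7704/2⌋ = 5; lat ⌊2.4815/1⌋ = 2.
Subsquare (5′×2.5′, letters a–x): lon ⌊0.7704/0.0833333⌋ = 9 → j; lat ⌊0.4815/0.0416667⌋ = 11 → l.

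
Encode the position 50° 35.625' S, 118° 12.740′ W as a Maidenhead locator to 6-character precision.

Shift to the Maidenhead origin (180°W, 90°S): lon 61.7877, lat 39.4062.
Field: 61.7877/20 → 3 → D, 39.4062/10 → 3 → D; chars DD.
Square: 1.7877/2 → 0, 9.4062/1 → 9; chars 09.
Subsquare: 1.7877/0.0833333 → 21 → v, 0.4062/0.0416667 → 9 → j; chars vj.

DD09vj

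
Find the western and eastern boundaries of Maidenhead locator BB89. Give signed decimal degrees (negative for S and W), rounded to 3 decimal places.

Field B=1, B=1: +1·20° lon, +1·10° lat → SW at lon -160°, lat -80°.
Square 8, 9: +8·2° lon, +9·1° lat → SW at lon -144°, lat -71°.
Cell spans 2° lon × 1° lat.
west -144.000, east -142.000.

-144.000, -142.000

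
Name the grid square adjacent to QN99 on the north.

QO90

Latitude square 9; +1 → 10, wraps to 0, carry into field.
Latitude field N = 13; +1 → 14 = O.
The longitude characters are unchanged.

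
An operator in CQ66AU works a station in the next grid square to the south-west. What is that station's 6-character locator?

Longitude subsquare a = 0; −1 → -1, wraps to 23 = x, carry into square.
Longitude square 6; −1 → 5.
Latitude subsquare u = 20; −1 → 19 = t.

CQ56xt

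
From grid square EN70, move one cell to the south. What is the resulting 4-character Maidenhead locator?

EM79

Latitude square 0; −1 → -1, wraps to 9, carry into field.
Latitude field N = 13; −1 → 12 = M.
The longitude characters are unchanged.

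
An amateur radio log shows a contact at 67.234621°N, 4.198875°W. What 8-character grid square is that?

IP77vf66

Offset from 180°W / 90°S: lon 175.80113°, lat 157.23462°.
Field (20°×10°, letters A–R): lon ⌊175.80113/20⌋ = 8 → I; lat ⌊157.23462/10⌋ = 15 → P.
Square (2°×1°, digits 0–9): lon ⌊15.80113/2⌋ = 7; lat ⌊7.23462/1⌋ = 7.
Subsquare (5′×2.5′, letters a–x): lon ⌊1.80113/0.0833333⌋ = 21 → v; lat ⌊0.23462/0.0416667⌋ = 5 → f.
Extended square (30″×15″, digits 0–9): lon ⌊0.05113/0.00833333⌋ = 6; lat ⌊0.02629/0.00416667⌋ = 6.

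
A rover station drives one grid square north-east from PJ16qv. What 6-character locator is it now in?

Longitude subsquare q = 16; +1 → 17 = r.
Latitude subsquare v = 21; +1 → 22 = w.

PJ16rw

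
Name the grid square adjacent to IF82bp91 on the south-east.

Longitude extended square 9; +1 → 10, wraps to 0, carry into subsquare.
Longitude subsquare b = 1; +1 → 2 = c.
Latitude extended square 1; −1 → 0.

IF82cp00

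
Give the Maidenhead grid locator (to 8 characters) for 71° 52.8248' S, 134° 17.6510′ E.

PB78dc58

Offset from 180°W / 90°S: lon 314.29418°, lat 18.11959°.
Field: lon ⌊314.29418/20⌋ = 15 → P; lat ⌊18.11959/10⌋ = 1 → B.
Square: lon ⌊14.29418/2⌋ = 7; lat ⌊8.11959/1⌋ = 8.
Subsquare: lon ⌊0.29418/0.0833333⌋ = 3 → d; lat ⌊0.11959/0.0416667⌋ = 2 → c.
Extended square: lon ⌊0.04418/0.00833333⌋ = 5; lat ⌊0.03625/0.00416667⌋ = 8.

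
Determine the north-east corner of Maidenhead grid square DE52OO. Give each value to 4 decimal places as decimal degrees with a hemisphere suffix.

47.3750° S, 108.7500° W

Field D=3, E=4: +3·20° lon, +4·10° lat → SW at lon -120°, lat -50°.
Square 5, 2: +5·2° lon, +2·1° lat → SW at lon -110°, lat -48°.
Subsquare o=14, o=14: +14·0.0833333° lon, +14·0.0416667° lat → SW at lon -108.833°, lat -47.4167°.
Cell spans 0.0833333° lon × 0.0416667° lat. NE corner is SW corner plus one full cell.
latitude 47.3750° S, longitude 108.7500° W.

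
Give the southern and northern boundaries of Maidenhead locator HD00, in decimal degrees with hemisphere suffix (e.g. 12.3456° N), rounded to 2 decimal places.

Field H=7, D=3: +7·20° lon, +3·10° lat → SW at lon -40°, lat -60°.
Square 0, 0: +0·2° lon, +0·1° lat → SW at lon -40°, lat -60°.
Cell spans 2° lon × 1° lat.
south 60.00° S, north 59.00° S.

60.00° S, 59.00° S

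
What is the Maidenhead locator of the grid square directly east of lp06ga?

LP06ha

Longitude subsquare g = 6; +1 → 7 = h.
The latitude characters are unchanged.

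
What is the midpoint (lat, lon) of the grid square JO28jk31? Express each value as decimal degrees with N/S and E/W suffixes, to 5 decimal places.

Field J=9, O=14: +9·20° lon, +14·10° lat → SW at lon 0°, lat 50°.
Square 2, 8: +2·2° lon, +8·1° lat → SW at lon 4°, lat 58°.
Subsquare j=9, k=10: +9·0.0833333° lon, +10·0.0416667° lat → SW at lon 4.75°, lat 58.4167°.
Extended square 3, 1: +3·0.00833333° lon, +1·0.00416667° lat → SW at lon 4.775°, lat 58.4208°.
Cell spans 0.00833333° lon × 0.00416667° lat. Centre is SW corner plus half of each.
latitude 58.42292° N, longitude 4.77917° E.

58.42292° N, 4.77917° E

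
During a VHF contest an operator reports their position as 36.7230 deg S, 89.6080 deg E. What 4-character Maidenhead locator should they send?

NF43

Shift to the Maidenhead origin (180°W, 90°S): lon 269.61, lat 53.28.
Field (20°×10°, letters A–R): 269.61/20 → 13 → N, 53.28/10 → 5 → F; chars NF.
Square (2°×1°, digits 0–9): 9.61/2 → 4, 3.28/1 → 3; chars 43.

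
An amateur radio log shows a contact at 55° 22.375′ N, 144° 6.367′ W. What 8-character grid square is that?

BO75wi79

Offset from 180°W / 90°S: lon 35.89388°, lat 145.37292°.
Field: lon ⌊35.89388/20⌋ = 1 → B; lat ⌊145.37292/10⌋ = 14 → O.
Square: lon ⌊15.89388/2⌋ = 7; lat ⌊5.37292/1⌋ = 5.
Subsquare: lon ⌊1.89388/0.0833333⌋ = 22 → w; lat ⌊0.37292/0.0416667⌋ = 8 → i.
Extended square: lon ⌊0.06055/0.00833333⌋ = 7; lat ⌊0.03958/0.00416667⌋ = 9.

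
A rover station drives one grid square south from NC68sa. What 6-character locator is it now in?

Latitude subsquare a = 0; −1 → -1, wraps to 23 = x, carry into square.
Latitude square 8; −1 → 7.
The longitude characters are unchanged.

NC67sx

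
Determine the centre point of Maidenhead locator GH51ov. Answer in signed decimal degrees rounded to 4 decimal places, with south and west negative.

Field G=6, H=7: +6·20° lon, +7·10° lat → SW at lon -60°, lat -20°.
Square 5, 1: +5·2° lon, +1·1° lat → SW at lon -50°, lat -19°.
Subsquare o=14, v=21: +14·0.0833333° lon, +21·0.0416667° lat → SW at lon -48.8333°, lat -18.125°.
Cell spans 0.0833333° lon × 0.0416667° lat. Centre is SW corner plus half of each.
latitude -18.1042, longitude -48.7917.

-18.1042, -48.7917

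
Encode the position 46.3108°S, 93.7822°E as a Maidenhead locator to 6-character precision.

NE63vq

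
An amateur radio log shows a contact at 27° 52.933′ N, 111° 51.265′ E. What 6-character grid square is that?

OL57wv

Shift to the Maidenhead origin (180°W, 90°S): lon 291.8544, lat 117.8822.
Field (20°×10°, letters A–R): lon ⌊291.8544/20⌋ = 14 → O; lat ⌊117.8822/10⌋ = 11 → L.
Square (2°×1°, digits 0–9): lon ⌊11.8544/2⌋ = 5; lat ⌊7.8822/1⌋ = 7.
Subsquare (5′×2.5′, letters a–x): lon ⌊1.8544/0.0833333⌋ = 22 → w; lat ⌊0.8822/0.0416667⌋ = 21 → v.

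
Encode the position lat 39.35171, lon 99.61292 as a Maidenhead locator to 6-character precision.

NM99ti

Offset from 180°W / 90°S: lon 279.6129°, lat 129.3517°.
Field: lon ⌊279.6129/20⌋ = 13 → N; lat ⌊129.3517/10⌋ = 12 → M.
Square: lon ⌊19.6129/2⌋ = 9; lat ⌊9.3517/1⌋ = 9.
Subsquare: lon ⌊1.6129/0.0833333⌋ = 19 → t; lat ⌊0.3517/0.0416667⌋ = 8 → i.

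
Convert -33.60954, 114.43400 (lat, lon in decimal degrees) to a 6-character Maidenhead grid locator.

Shift to the Maidenhead origin (180°W, 90°S): lon 294.4340, lat 56.3905.
Field: lon ⌊294.4340/20⌋ = 14 → O; lat ⌊56.3905/10⌋ = 5 → F.
Square: lon ⌊14.4340/2⌋ = 7; lat ⌊6.3905/1⌋ = 6.
Subsquare: lon ⌊0.4340/0.0833333⌋ = 5 → f; lat ⌊0.3905/0.0416667⌋ = 9 → j.

OF76fj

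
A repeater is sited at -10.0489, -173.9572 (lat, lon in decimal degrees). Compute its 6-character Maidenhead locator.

AH39aw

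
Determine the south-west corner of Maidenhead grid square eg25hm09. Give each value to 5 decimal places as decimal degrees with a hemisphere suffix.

24.46250° S, 95.41667° W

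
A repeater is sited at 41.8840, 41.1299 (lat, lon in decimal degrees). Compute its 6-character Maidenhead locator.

Add 180° to longitude and 90° to latitude: 221.1299, 131.8840.
Field: 221.1299/20 → 11 → L, 131.8840/10 → 13 → N; chars LN.
Square: 1.1299/2 → 0, 1.8840/1 → 1; chars 01.
Subsquare: 1.1299/0.0833333 → 13 → n, 0.8840/0.0416667 → 21 → v; chars nv.

LN01nv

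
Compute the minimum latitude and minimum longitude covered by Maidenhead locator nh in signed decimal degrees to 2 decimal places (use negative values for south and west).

-20.00, 80.00

Field N=13, H=7: +13·20° lon, +7·10° lat → SW at lon 80°, lat -20°.
latitude -20.00, longitude 80.00.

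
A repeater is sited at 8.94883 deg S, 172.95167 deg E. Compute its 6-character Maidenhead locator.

RI61lb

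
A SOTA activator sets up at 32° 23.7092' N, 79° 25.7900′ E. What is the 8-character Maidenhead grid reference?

MM92rj14

Offset from 180°W / 90°S: lon 259.42983°, lat 122.39515°.
Field (20°×10°, letters A–R): 259.42983/20 → 12 → M, 122.39515/10 → 12 → M; chars MM.
Square (2°×1°, digits 0–9): 19.42983/2 → 9, 2.39515/1 → 2; chars 92.
Subsquare (5′×2.5′, letters a–x): 1.42983/0.0833333 → 17 → r, 0.39515/0.0416667 → 9 → j; chars rj.
Extended square (30″×15″, digits 0–9): 0.01317/0.00833333 → 1, 0.02015/0.00416667 → 4; chars 14.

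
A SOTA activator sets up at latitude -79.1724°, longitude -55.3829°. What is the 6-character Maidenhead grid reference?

Add 180° to longitude and 90° to latitude: 124.6171, 10.8276.
Field (20°×10°, letters A–R): 124.6171/20 → 6 → G, 10.8276/10 → 1 → B; chars GB.
Square (2°×1°, digits 0–9): 4.6171/2 → 2, 0.8276/1 → 0; chars 20.
Subsquare (5′×2.5′, letters a–x): 0.6171/0.0833333 → 7 → h, 0.8276/0.0416667 → 19 → t; chars ht.

GB20ht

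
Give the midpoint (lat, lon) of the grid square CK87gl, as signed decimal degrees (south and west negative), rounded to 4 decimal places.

Field C=2, K=10: +2·20° lon, +10·10° lat → SW at lon -140°, lat 10°.
Square 8, 7: +8·2° lon, +7·1° lat → SW at lon -124°, lat 17°.
Subsquare g=6, l=11: +6·0.0833333° lon, +11·0.0416667° lat → SW at lon -123.5°, lat 17.4583°.
Cell spans 0.0833333° lon × 0.0416667° lat. Centre is SW corner plus half of each.
latitude 17.4792, longitude -123.4583.

17.4792, -123.4583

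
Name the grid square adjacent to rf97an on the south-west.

RF87xm

Longitude subsquare a = 0; −1 → -1, wraps to 23 = x, carry into square.
Longitude square 9; −1 → 8.
Latitude subsquare n = 13; −1 → 12 = m.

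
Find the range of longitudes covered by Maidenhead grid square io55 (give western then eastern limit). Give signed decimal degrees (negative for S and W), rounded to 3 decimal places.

Field I=8, O=14: +8·20° lon, +14·10° lat → SW at lon -20°, lat 50°.
Square 5, 5: +5·2° lon, +5·1° lat → SW at lon -10°, lat 55°.
Cell spans 2° lon × 1° lat.
west -10.000, east -8.000.

-10.000, -8.000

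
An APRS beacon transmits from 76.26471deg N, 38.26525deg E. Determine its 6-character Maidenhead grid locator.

Offset from 180°W / 90°S: lon 218.2653°, lat 166.2647°.
Field: 218.2653/20 → 10 → K, 166.2647/10 → 16 → Q; chars KQ.
Square: 18.2653/2 → 9, 6.2647/1 → 6; chars 96.
Subsquare: 0.2653/0.0833333 → 3 → d, 0.2647/0.0416667 → 6 → g; chars dg.

KQ96dg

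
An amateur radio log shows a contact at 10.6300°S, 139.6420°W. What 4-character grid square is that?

Offset from 180°W / 90°S: lon 40.36°, lat 79.37°.
Field: lon ⌊40.36/20⌋ = 2 → C; lat ⌊79.37/10⌋ = 7 → H.
Square: lon ⌊0.36/2⌋ = 0; lat ⌊9.37/1⌋ = 9.

CH09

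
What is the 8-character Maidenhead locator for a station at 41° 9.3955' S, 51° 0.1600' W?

Shift to the Maidenhead origin (180°W, 90°S): lon 128.99733, lat 48.84341.
Field (20°×10°, letters A–R): lon ⌊128.99733/20⌋ = 6 → G; lat ⌊48.84341/10⌋ = 4 → E.
Square (2°×1°, digits 0–9): lon ⌊8.99733/2⌋ = 4; lat ⌊8.84341/1⌋ = 8.
Subsquare (5′×2.5′, letters a–x): lon ⌊0.99733/0.0833333⌋ = 11 → l; lat ⌊0.84341/0.0416667⌋ = 20 → u.
Extended square (30″×15″, digits 0–9): lon ⌊0.08067/0.00833333⌋ = 9; lat ⌊0.01008/0.00416667⌋ = 2.

GE48lu92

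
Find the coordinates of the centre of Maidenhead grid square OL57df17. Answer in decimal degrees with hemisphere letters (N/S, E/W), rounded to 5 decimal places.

27.23958° N, 110.26250° E

Field O=14, L=11: +14·20° lon, +11·10° lat → SW at lon 100°, lat 20°.
Square 5, 7: +5·2° lon, +7·1° lat → SW at lon 110°, lat 27°.
Subsquare d=3, f=5: +3·0.0833333° lon, +5·0.0416667° lat → SW at lon 110.25°, lat 27.2083°.
Extended square 1, 7: +1·0.00833333° lon, +7·0.00416667° lat → SW at lon 110.258°, lat 27.2375°.
Cell spans 0.00833333° lon × 0.00416667° lat. Centre is SW corner plus half of each.
latitude 27.23958° N, longitude 110.26250° E.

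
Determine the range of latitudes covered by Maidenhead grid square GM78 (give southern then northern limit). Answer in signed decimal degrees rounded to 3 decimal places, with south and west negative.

38.000, 39.000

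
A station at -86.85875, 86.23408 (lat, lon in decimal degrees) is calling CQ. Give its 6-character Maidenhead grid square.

NA33cd

Add 180° to longitude and 90° to latitude: 266.2341, 3.1412.
Field (20°×10°, letters A–R): lon ⌊266.2341/20⌋ = 13 → N; lat ⌊3.1412/10⌋ = 0 → A.
Square (2°×1°, digits 0–9): lon ⌊6.2341/2⌋ = 3; lat ⌊3.1412/1⌋ = 3.
Subsquare (5′×2.5′, letters a–x): lon ⌊0.2341/0.0833333⌋ = 2 → c; lat ⌊0.1412/0.0416667⌋ = 3 → d.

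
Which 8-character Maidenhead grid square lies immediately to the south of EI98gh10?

EI98gg19

Latitude extended square 0; −1 → -1, wraps to 9, carry into subsquare.
Latitude subsquare h = 7; −1 → 6 = g.
The longitude characters are unchanged.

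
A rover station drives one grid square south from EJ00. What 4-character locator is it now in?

EI09

Latitude square 0; −1 → -1, wraps to 9, carry into field.
Latitude field J = 9; −1 → 8 = I.
The longitude characters are unchanged.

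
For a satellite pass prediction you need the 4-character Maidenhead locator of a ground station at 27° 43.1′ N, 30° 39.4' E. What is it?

KL57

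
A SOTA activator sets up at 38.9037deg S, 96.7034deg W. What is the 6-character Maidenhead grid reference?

EF11pc

Offset from 180°W / 90°S: lon 83.2966°, lat 51.0963°.
Field (20°×10°, letters A–R): 83.2966/20 → 4 → E, 51.0963/10 → 5 → F; chars EF.
Square (2°×1°, digits 0–9): 3.2966/2 → 1, 1.0963/1 → 1; chars 11.
Subsquare (5′×2.5′, letters a–x): 1.2966/0.0833333 → 15 → p, 0.0963/0.0416667 → 2 → c; chars pc.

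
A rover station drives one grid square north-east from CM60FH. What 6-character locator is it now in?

Longitude subsquare f = 5; +1 → 6 = g.
Latitude subsquare h = 7; +1 → 8 = i.

CM60gi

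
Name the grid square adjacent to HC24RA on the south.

HC23rx

Latitude subsquare a = 0; −1 → -1, wraps to 23 = x, carry into square.
Latitude square 4; −1 → 3.
The longitude characters are unchanged.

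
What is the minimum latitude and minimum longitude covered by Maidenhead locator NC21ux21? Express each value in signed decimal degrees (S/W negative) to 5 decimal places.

-68.03750, 85.68333

Field N=13, C=2: +13·20° lon, +2·10° lat → SW at lon 80°, lat -70°.
Square 2, 1: +2·2° lon, +1·1° lat → SW at lon 84°, lat -69°.
Subsquare u=20, x=23: +20·0.0833333° lon, +23·0.0416667° lat → SW at lon 85.6667°, lat -68.0417°.
Extended square 2, 1: +2·0.00833333° lon, +1·0.00416667° lat → SW at lon 85.6833°, lat -68.0375°.
latitude -68.03750, longitude 85.68333.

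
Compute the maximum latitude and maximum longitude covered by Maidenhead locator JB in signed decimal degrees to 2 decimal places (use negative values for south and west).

Field J=9, B=1: +9·20° lon, +1·10° lat → SW at lon 0°, lat -80°.
Cell spans 20° lon × 10° lat. NE corner is SW corner plus one full cell.
latitude -70.00, longitude 20.00.

-70.00, 20.00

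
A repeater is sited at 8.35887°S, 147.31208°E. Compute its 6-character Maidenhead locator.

QI31pp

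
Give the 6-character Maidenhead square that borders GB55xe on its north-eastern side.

GB65af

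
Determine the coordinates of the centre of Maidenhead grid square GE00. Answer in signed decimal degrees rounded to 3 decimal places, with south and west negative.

-49.500, -59.000

Field G=6, E=4: +6·20° lon, +4·10° lat → SW at lon -60°, lat -50°.
Square 0, 0: +0·2° lon, +0·1° lat → SW at lon -60°, lat -50°.
Cell spans 2° lon × 1° lat. Centre is SW corner plus half of each.
latitude -49.500, longitude -59.000.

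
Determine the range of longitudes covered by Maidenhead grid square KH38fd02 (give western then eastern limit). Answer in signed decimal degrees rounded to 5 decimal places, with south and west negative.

Field K=10, H=7: +10·20° lon, +7·10° lat → SW at lon 20°, lat -20°.
Square 3, 8: +3·2° lon, +8·1° lat → SW at lon 26°, lat -12°.
Subsquare f=5, d=3: +5·0.0833333° lon, +3·0.0416667° lat → SW at lon 26.4167°, lat -11.875°.
Extended square 0, 2: +0·0.00833333° lon, +2·0.00416667° lat → SW at lon 26.4167°, lat -11.8667°.
Cell spans 0.00833333° lon × 0.00416667° lat.
west 26.41667, east 26.42500.

26.41667, 26.42500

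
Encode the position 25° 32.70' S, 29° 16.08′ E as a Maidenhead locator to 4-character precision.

KG44

Add 180° to longitude and 90° to latitude: 209.27, 64.45.
Field (20°×10°, letters A–R): lon ⌊209.27/20⌋ = 10 → K; lat ⌊64.45/10⌋ = 6 → G.
Square (2°×1°, digits 0–9): lon ⌊9.27/2⌋ = 4; lat ⌊4.45/1⌋ = 4.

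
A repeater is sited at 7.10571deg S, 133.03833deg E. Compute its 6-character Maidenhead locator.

PI62mv

Offset from 180°W / 90°S: lon 313.0383°, lat 82.8943°.
Field: 313.0383/20 → 15 → P, 82.8943/10 → 8 → I; chars PI.
Square: 13.0383/2 → 6, 2.8943/1 → 2; chars 62.
Subsquare: 1.0383/0.0833333 → 12 → m, 0.8943/0.0416667 → 21 → v; chars mv.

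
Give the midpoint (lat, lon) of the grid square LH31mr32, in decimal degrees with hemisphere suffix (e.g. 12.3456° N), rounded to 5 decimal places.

18.28125° S, 47.02917° E

Field L=11, H=7: +11·20° lon, +7·10° lat → SW at lon 40°, lat -20°.
Square 3, 1: +3·2° lon, +1·1° lat → SW at lon 46°, lat -19°.
Subsquare m=12, r=17: +12·0.0833333° lon, +17·0.0416667° lat → SW at lon 47°, lat -18.2917°.
Extended square 3, 2: +3·0.00833333° lon, +2·0.00416667° lat → SW at lon 47.025°, lat -18.2833°.
Cell spans 0.00833333° lon × 0.00416667° lat. Centre is SW corner plus half of each.
latitude 18.28125° S, longitude 47.02917° E.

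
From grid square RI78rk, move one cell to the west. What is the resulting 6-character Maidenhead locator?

RI78qk

Longitude subsquare r = 17; −1 → 16 = q.
The latitude characters are unchanged.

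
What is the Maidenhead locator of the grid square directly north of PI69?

Latitude square 9; +1 → 10, wraps to 0, carry into field.
Latitude field I = 8; +1 → 9 = J.
The longitude characters are unchanged.

PJ60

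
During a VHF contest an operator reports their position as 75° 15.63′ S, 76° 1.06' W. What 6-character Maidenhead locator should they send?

FB14xr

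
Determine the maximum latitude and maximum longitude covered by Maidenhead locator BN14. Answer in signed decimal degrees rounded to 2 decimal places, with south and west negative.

45.00, -156.00

Field B=1, N=13: +1·20° lon, +13·10° lat → SW at lon -160°, lat 40°.
Square 1, 4: +1·2° lon, +4·1° lat → SW at lon -158°, lat 44°.
Cell spans 2° lon × 1° lat. NE corner is SW corner plus one full cell.
latitude 45.00, longitude -156.00.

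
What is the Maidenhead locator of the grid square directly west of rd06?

Longitude square 0; −1 → -1, wraps to 9, carry into field.
Longitude field R = 17; −1 → 16 = Q.
The latitude characters are unchanged.

QD96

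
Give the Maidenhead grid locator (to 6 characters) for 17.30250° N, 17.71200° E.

Offset from 180°W / 90°S: lon 197.7120°, lat 107.3025°.
Field: lon ⌊197.7120/20⌋ = 9 → J; lat ⌊107.3025/10⌋ = 10 → K.
Square: lon ⌊17.7120/2⌋ = 8; lat ⌊7.3025/1⌋ = 7.
Subsquare: lon ⌊1.7120/0.0833333⌋ = 20 → u; lat ⌊0.3025/0.0416667⌋ = 7 → h.

JK87uh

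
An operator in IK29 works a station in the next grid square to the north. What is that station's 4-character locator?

IL20

Latitude square 9; +1 → 10, wraps to 0, carry into field.
Latitude field K = 10; +1 → 11 = L.
The longitude characters are unchanged.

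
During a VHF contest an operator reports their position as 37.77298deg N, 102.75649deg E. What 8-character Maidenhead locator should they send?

OM17js05

Add 180° to longitude and 90° to latitude: 282.75649, 127.77298.
Field: lon ⌊282.75649/20⌋ = 14 → O; lat ⌊127.77298/10⌋ = 12 → M.
Square: lon ⌊2.75649/2⌋ = 1; lat ⌊7.77298/1⌋ = 7.
Subsquare: lon ⌊0.75649/0.0833333⌋ = 9 → j; lat ⌊0.77298/0.0416667⌋ = 18 → s.
Extended square: lon ⌊0.00649/0.00833333⌋ = 0; lat ⌊0.02298/0.00416667⌋ = 5.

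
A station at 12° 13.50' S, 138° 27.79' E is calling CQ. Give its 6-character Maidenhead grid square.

PH97fs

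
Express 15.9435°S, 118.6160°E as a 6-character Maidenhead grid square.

Shift to the Maidenhead origin (180°W, 90°S): lon 298.6160, lat 74.0565.
Field: 298.6160/20 → 14 → O, 74.0565/10 → 7 → H; chars OH.
Square: 18.6160/2 → 9, 4.0565/1 → 4; chars 94.
Subsquare: 0.6160/0.0833333 → 7 → h, 0.0565/0.0416667 → 1 → b; chars hb.

OH94hb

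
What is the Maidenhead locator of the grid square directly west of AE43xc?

AE43wc

Longitude subsquare x = 23; −1 → 22 = w.
The latitude characters are unchanged.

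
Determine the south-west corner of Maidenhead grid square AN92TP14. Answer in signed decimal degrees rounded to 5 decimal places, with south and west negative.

Field A=0, N=13: +0·20° lon, +13·10° lat → SW at lon -180°, lat 40°.
Square 9, 2: +9·2° lon, +2·1° lat → SW at lon -162°, lat 42°.
Subsquare t=19, p=15: +19·0.0833333° lon, +15·0.0416667° lat → SW at lon -160.417°, lat 42.625°.
Extended square 1, 4: +1·0.00833333° lon, +4·0.00416667° lat → SW at lon -160.408°, lat 42.6417°.
latitude 42.64167, longitude -160.40833.

42.64167, -160.40833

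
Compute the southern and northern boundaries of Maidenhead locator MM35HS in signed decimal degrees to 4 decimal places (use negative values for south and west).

35.7500, 35.7917

Field M=12, M=12: +12·20° lon, +12·10° lat → SW at lon 60°, lat 30°.
Square 3, 5: +3·2° lon, +5·1° lat → SW at lon 66°, lat 35°.
Subsquare h=7, s=18: +7·0.0833333° lon, +18·0.0416667° lat → SW at lon 66.5833°, lat 35.75°.
Cell spans 0.0833333° lon × 0.0416667° lat.
south 35.7500, north 35.7917.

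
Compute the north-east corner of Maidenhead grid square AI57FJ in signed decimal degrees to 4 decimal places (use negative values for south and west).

-2.5833, -169.5000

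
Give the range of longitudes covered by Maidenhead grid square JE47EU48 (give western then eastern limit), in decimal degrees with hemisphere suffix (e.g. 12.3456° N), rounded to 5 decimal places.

8.36667° E, 8.37500° E

Field J=9, E=4: +9·20° lon, +4·10° lat → SW at lon 0°, lat -50°.
Square 4, 7: +4·2° lon, +7·1° lat → SW at lon 8°, lat -43°.
Subsquare e=4, u=20: +4·0.0833333° lon, +20·0.0416667° lat → SW at lon 8.33333°, lat -42.1667°.
Extended square 4, 8: +4·0.00833333° lon, +8·0.00416667° lat → SW at lon 8.36667°, lat -42.1333°.
Cell spans 0.00833333° lon × 0.00416667° lat.
west 8.36667° E, east 8.37500° E.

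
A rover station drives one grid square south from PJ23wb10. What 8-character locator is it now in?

Latitude extended square 0; −1 → -1, wraps to 9, carry into subsquare.
Latitude subsquare b = 1; −1 → 0 = a.
The longitude characters are unchanged.

PJ23wa19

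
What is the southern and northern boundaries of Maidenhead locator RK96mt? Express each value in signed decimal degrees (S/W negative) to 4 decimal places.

16.7917, 16.8333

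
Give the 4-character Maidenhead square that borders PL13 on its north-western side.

PL04

Longitude square 1; −1 → 0.
Latitude square 3; +1 → 4.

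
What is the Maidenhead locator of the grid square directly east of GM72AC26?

GM72ac36

Longitude extended square 2; +1 → 3.
The latitude characters are unchanged.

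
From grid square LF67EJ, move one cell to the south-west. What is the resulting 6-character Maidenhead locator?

LF67di

Longitude subsquare e = 4; −1 → 3 = d.
Latitude subsquare j = 9; −1 → 8 = i.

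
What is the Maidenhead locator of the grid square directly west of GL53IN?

GL53hn

Longitude subsquare i = 8; −1 → 7 = h.
The latitude characters are unchanged.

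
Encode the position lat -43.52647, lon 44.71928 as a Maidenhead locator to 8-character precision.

LE26il63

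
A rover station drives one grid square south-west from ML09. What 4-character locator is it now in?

Longitude square 0; −1 → -1, wraps to 9, carry into field.
Longitude field M = 12; −1 → 11 = L.
Latitude square 9; −1 → 8.

LL98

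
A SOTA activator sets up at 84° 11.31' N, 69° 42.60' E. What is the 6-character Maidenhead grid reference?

MR44ue

Add 180° to longitude and 90° to latitude: 249.7100, 174.1885.
Field: lon ⌊249.7100/20⌋ = 12 → M; lat ⌊174.1885/10⌋ = 17 → R.
Square: lon ⌊9.7100/2⌋ = 4; lat ⌊4.1885/1⌋ = 4.
Subsquare: lon ⌊1.7100/0.0833333⌋ = 20 → u; lat ⌊0.1885/0.0416667⌋ = 4 → e.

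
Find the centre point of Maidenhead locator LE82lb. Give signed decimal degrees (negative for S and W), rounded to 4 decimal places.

-47.9375, 56.9583

Field L=11, E=4: +11·20° lon, +4·10° lat → SW at lon 40°, lat -50°.
Square 8, 2: +8·2° lon, +2·1° lat → SW at lon 56°, lat -48°.
Subsquare l=11, b=1: +11·0.0833333° lon, +1·0.0416667° lat → SW at lon 56.9167°, lat -47.9583°.
Cell spans 0.0833333° lon × 0.0416667° lat. Centre is SW corner plus half of each.
latitude -47.9375, longitude 56.9583.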